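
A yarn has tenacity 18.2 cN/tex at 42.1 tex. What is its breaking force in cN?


Formula: Breaking force = Tenacity * Linear density
F = 18.2 cN/tex * 42.1 tex
F = 766.22 cN

766.22 cN


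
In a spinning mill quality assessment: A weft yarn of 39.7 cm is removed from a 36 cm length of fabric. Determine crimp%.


Formula: Crimp% = ((L_yarn - L_fabric) / L_fabric) * 100
Step 1: Extension = 39.7 - 36 = 3.7 cm
Step 2: Crimp% = (3.7 / 36) * 100
Step 3: Crimp% = 0.102778 * 100 = 10.2778% ≈ 10.3%

10.3%


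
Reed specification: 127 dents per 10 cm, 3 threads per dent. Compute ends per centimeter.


Formula: EPC = (dents per 10 cm * ends per dent) / 10
Step 1: Total ends per 10 cm = 127 * 3 = 381
Step 2: EPC = 381 / 10 = 38.1 ends/cm

38.1 ends/cm


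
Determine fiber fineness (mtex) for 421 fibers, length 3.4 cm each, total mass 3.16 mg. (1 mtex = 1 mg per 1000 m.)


Formula: fineness (mtex) = mass (mg) / total length (km) = (mass_mg / total_length_m) * 1000
Step 1: Convert fiber length: 3.4 cm = 0.034 m
Step 2: Total fiber length = 421 * 0.034 = 14.314 m
Step 3: Linear density = 3.16 mg / 14.314 m = 0.2208 mg/m
Step 4: fineness = 0.2208 * 1000 = 220.8 mtex

220.8 mtex


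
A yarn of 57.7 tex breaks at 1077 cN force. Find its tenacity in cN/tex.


Formula: Tenacity = Breaking force / Linear density
Tenacity = 1077 cN / 57.7 tex
Tenacity = 18.67 cN/tex

18.67 cN/tex


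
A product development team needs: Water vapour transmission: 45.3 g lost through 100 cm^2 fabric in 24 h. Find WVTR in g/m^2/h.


Formula: WVTR = mass_loss / (area * time)
Step 1: Convert area: 100 cm^2 = 0.01 m^2
Step 2: WVTR = 45.3 g / (0.01 m^2 * 24 h)
Step 3: WVTR = 45.3 / 0.24 = 188.8 g/m^2/h

188.8 g/m^2/h


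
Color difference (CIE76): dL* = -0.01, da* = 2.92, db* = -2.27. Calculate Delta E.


Formula: Delta E = sqrt(dL*^2 + da*^2 + db*^2)
Step 1: dL*^2 = (-0.01)^2 = 0.0001
Step 2: da*^2 = 2.92^2 = 8.5264
Step 3: db*^2 = (-2.27)^2 = 5.1529
Step 4: Sum = 0.0001 + 8.5264 + 5.1529 = 13.6794
Step 5: Delta E = sqrt(13.6794) = 3.7

3.7 Delta E


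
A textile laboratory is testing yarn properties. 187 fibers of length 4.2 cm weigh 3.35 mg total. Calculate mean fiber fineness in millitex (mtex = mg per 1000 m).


Formula: fineness (mtex) = mass (mg) / total length (km) = (mass_mg / total_length_m) * 1000
Step 1: Convert fiber length: 4.2 cm = 0.042 m
Step 2: Total fiber length = 187 * 0.042 = 7.854 m
Step 3: Linear density = 3.35 mg / 7.854 m = 0.4265 mg/m
Step 4: fineness = 0.4265 * 1000 = 426.5 mtex

426.5 mtex


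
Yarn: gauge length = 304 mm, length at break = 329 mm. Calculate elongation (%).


Formula: Elongation (%) = ((L_break - L0) / L0) * 100
Step 1: Extension = 329 - 304 = 25 mm
Step 2: Elongation = (25 / 304) * 100
Step 3: Elongation = 0.082237 * 100 = 8.2237% ≈ 8.2%

8.2%


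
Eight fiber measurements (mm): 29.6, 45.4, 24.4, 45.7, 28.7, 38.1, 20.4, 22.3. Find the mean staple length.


Formula: Mean = sum of lengths / count
Sum = 29.6 + 45.4 + 24.4 + 45.7 + 28.7 + 38.1 + 20.4 + 22.3
Sum = 254.6 mm
Mean = 254.6 / 8 = 31.83 mm

31.83 mm


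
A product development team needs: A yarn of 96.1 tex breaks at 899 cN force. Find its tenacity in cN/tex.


Formula: Tenacity = Breaking force / Linear density
Tenacity = 899 cN / 96.1 tex
Tenacity = 9.35 cN/tex

9.35 cN/tex


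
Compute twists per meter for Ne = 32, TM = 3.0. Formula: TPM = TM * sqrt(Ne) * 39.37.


Formula: TPM = TM * sqrt(Ne) * 39.37
Step 1: sqrt(Ne) = sqrt(32) = 5.6569
Step 2: TM * sqrt(Ne) = 3.0 * 5.6569 = 16.9707
Step 3: TPM = 16.9707 * 39.37 = 668 twists/m

668 twists/m


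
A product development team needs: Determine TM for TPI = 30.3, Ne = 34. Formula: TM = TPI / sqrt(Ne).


Formula: TM = TPI / sqrt(Ne)
Step 1: sqrt(Ne) = sqrt(34) = 5.831
Step 2: TM = 30.3 / 5.831 = 5.20

5.20 TM


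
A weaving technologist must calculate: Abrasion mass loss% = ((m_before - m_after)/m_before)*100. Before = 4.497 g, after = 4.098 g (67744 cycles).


Formula: Mass loss% = ((m_before - m_after) / m_before) * 100
Step 1: Mass loss = 4.497 - 4.098 = 0.399 g
Step 2: Ratio = 0.399 / 4.497 = 0.0887258
Step 3: Mass loss% = 0.0887258 * 100 = 8.87258% ≈ 8.87%

8.87%


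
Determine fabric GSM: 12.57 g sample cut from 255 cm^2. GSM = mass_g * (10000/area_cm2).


Formula: GSM = mass_g / area_m2
Step 1: Convert area: 255 cm^2 = 255 / 10000 = 0.0255 m^2
Step 2: GSM = 12.57 g / 0.0255 m^2 = 492.9 g/m^2

492.9 g/m^2


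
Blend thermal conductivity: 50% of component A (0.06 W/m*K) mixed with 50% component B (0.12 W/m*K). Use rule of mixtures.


Formula: Blend property = (fraction_A * property_A) + (fraction_B * property_B)
Step 1: Contribution A = 50/100 * 0.06 W/m*K = 0.03 W/m*K
Step 2: Contribution B = 50/100 * 0.12 W/m*K = 0.06 W/m*K
Step 3: Blend thermal conductivity = 0.03 + 0.06 = 0.09 W/m*K

0.09 W/m*K


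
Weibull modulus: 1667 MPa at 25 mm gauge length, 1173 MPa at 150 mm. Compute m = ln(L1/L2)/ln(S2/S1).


Formula: m = ln(L1/L2) / ln(S2/S1)
Step 1: ln(L1/L2) = ln(25/150) = -1.79176
Step 2: S2/S1 = 1173/1667 = 0.70366
Step 3: ln(S2/S1) = ln(0.70366) = -0.35146
Step 4: m = -1.79176 / -0.35146 = 5.10

5.10 (Weibull m)


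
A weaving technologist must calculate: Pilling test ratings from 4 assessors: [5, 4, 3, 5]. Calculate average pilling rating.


Formula: Mean = sum / count
Sum = 5 + 4 + 3 + 5 = 17
Mean = 17 / 4 = 4.3

4.3


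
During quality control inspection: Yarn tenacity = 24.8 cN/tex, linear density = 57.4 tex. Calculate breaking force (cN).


Formula: Breaking force = Tenacity * Linear density
F = 24.8 cN/tex * 57.4 tex
F = 1423.52 cN

1423.52 cN


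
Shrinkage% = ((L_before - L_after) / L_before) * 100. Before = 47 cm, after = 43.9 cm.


Formula: Shrinkage% = ((L_before - L_after) / L_before) * 100
Step 1: Shrinkage = 47 - 43.9 = 3.1 cm
Step 2: Shrinkage% = (3.1 / 47) * 100
Step 3: Shrinkage% = 0.065957 * 100 = 6.5957% ≈ 6.6%

6.6%


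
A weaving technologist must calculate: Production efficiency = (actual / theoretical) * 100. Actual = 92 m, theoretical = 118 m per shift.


Formula: Efficiency% = (Actual output / Theoretical output) * 100
Efficiency% = (92 / 118) * 100
Efficiency% = 0.779661 * 100 = 77.9661% ≈ 78.0%

78.0%


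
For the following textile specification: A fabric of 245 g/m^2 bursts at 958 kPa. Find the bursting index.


Formula: Bursting Index = Bursting Strength / Fabric GSM
BI = 958 kPa / 245 g/m^2
BI = 3.910 kPa/(g/m^2)

3.910 kPa/(g/m^2)


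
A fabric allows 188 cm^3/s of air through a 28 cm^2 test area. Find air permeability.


Formula: Air Permeability = Airflow / Test Area
AP = 188 cm^3/s / 28 cm^2
AP = 6.7 cm^3/s/cm^2

6.7 cm^3/s/cm^2


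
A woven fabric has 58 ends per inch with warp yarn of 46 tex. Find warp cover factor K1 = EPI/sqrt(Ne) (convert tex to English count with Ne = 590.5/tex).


Formula: K1 = EPI / sqrt(Ne), with Ne = 590.5 / tex_warp
Step 1: Ne = 590.5 / 46 = 12.837
Step 2: sqrt(Ne) = sqrt(12.837) = 3.5829
Step 3: K1 = 58 / 3.5829 = 16.2

16.2


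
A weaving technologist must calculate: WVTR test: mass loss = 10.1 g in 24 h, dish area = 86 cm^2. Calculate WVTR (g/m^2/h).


Formula: WVTR = mass_loss / (area * time)
Step 1: Convert area: 86 cm^2 = 0.0086 m^2
Step 2: WVTR = 10.1 g / (0.0086 m^2 * 24 h)
Step 3: WVTR = 10.1 / 0.2064 = 48.9 g/m^2/h

48.9 g/m^2/h


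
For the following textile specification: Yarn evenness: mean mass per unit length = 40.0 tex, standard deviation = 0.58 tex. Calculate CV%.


Formula: CV% = (standard deviation / mean) * 100
Step 1: Ratio = 0.58 / 40.0 = 0.0145
Step 2: CV% = 0.0145 * 100 = 1.45% ≈ 1.5%

1.5%


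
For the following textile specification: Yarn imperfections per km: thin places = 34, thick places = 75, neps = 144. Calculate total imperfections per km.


Formula: Total = thin places + thick places + neps
Total = 34 + 75 + 144
Total = 253 imperfections/km

253 imperfections/km


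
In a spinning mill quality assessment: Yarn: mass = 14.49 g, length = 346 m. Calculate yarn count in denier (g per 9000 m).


Formula: den = (mass_g / length_m) * 9000
Substituting: den = (14.49 / 346) * 9000
Intermediate: 14.49 / 346 = 0.04187861 g/m
den = 0.04187861 * 9000 = 376.9 denier

376.9 denier


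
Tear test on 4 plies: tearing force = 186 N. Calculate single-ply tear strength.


Formula: Per-ply strength = Total force / Number of plies
Per-ply = 186 N / 4
Per-ply = 46.5 N

46.5 N


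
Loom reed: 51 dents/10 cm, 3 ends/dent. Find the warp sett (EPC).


Formula: EPC = (dents per 10 cm * ends per dent) / 10
Step 1: Total ends per 10 cm = 51 * 3 = 153
Step 2: EPC = 153 / 10 = 15.3 ends/cm

15.3 ends/cm


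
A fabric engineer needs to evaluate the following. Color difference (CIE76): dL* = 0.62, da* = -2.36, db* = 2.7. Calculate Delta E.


Formula: Delta E = sqrt(dL*^2 + da*^2 + db*^2)
Step 1: dL*^2 = 0.62^2 = 0.3844
Step 2: da*^2 = (-2.36)^2 = 5.5696
Step 3: db*^2 = 2.7^2 = 7.29
Step 4: Sum = 0.3844 + 5.5696 + 7.29 = 13.244
Step 5: Delta E = sqrt(13.244) = 3.64

3.64 Delta E


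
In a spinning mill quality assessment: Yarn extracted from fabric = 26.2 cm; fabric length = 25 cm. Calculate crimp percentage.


Formula: Crimp% = ((L_yarn - L_fabric) / L_fabric) * 100
Step 1: Extension = 26.2 - 25 = 1.2 cm
Step 2: Crimp% = (1.2 / 25) * 100
Step 3: Crimp% = 0.048 * 100 = 4.8%

4.8%


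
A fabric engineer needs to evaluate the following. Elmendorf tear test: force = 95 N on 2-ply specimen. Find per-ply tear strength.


Formula: Per-ply strength = Total force / Number of plies
Per-ply = 95 N / 2
Per-ply = 47.5 N

47.5 N


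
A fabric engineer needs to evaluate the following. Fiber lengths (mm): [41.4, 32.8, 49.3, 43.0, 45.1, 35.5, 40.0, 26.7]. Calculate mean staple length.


Formula: Mean = sum of lengths / count
Sum = 41.4 + 32.8 + 49.3 + 43.0 + 45.1 + 35.5 + 40.0 + 26.7
Sum = 313.8 mm
Mean = 313.8 / 8 = 39.23 mm

39.23 mm


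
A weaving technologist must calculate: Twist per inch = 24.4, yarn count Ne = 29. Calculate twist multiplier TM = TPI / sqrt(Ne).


Formula: TM = TPI / sqrt(Ne)
Step 1: sqrt(Ne) = sqrt(29) = 5.3852
Step 2: TM = 24.4 / 5.3852 = 4.53

4.53 TM


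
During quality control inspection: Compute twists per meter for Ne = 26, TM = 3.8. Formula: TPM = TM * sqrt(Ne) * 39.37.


Formula: TPM = TM * sqrt(Ne) * 39.37
Step 1: sqrt(Ne) = sqrt(26) = 5.099
Step 2: TM * sqrt(Ne) = 3.8 * 5.099 = 19.3762
Step 3: TPM = 19.3762 * 39.37 = 763 twists/m

763 twists/m


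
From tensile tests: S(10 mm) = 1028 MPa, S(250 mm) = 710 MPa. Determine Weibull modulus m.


Formula: m = ln(L1/L2) / ln(S2/S1)
Step 1: ln(L1/L2) = ln(10/250) = -3.21888
Step 2: S2/S1 = 710/1028 = 0.69066
Step 3: ln(S2/S1) = ln(0.69066) = -0.37011
Step 4: m = -3.21888 / -0.37011 = 8.70

8.70 (Weibull m)


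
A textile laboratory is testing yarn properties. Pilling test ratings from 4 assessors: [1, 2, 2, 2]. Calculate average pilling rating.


Formula: Mean = sum / count
Sum = 1 + 2 + 2 + 2 = 7
Mean = 7 / 4 = 1.8

1.8


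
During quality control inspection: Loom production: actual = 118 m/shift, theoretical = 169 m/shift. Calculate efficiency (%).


Formula: Efficiency% = (Actual output / Theoretical output) * 100
Efficiency% = (118 / 169) * 100
Efficiency% = 0.698225 * 100 = 69.8225% ≈ 69.8%

69.8%


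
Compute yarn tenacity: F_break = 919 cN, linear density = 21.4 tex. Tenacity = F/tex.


Formula: Tenacity = Breaking force / Linear density
Tenacity = 919 cN / 21.4 tex
Tenacity = 42.94 cN/tex

42.94 cN/tex


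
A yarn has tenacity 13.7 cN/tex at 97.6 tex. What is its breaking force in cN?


Formula: Breaking force = Tenacity * Linear density
F = 13.7 cN/tex * 97.6 tex
F = 1337.12 cN

1337.12 cN


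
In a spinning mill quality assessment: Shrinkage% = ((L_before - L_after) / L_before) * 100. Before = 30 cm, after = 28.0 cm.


Formula: Shrinkage% = ((L_before - L_after) / L_before) * 100
Step 1: Shrinkage = 30 - 28.0 = 2.0 cm
Step 2: Shrinkage% = (2.0 / 30) * 100
Step 3: Shrinkage% = 0.066667 * 100 = 6.6667% ≈ 6.7%

6.7%


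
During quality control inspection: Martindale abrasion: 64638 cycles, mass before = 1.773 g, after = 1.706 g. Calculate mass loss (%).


Formula: Mass loss% = ((m_before - m_after) / m_before) * 100
Step 1: Mass loss = 1.773 - 1.706 = 0.067 g
Step 2: Ratio = 0.067 / 1.773 = 0.0377891
Step 3: Mass loss% = 0.0377891 * 100 = 3.77891% ≈ 3.78%

3.78%


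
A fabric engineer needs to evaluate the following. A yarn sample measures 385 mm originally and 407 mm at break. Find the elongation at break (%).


Formula: Elongation (%) = ((L_break - L0) / L0) * 100
Step 1: Extension = 407 - 385 = 22 mm
Step 2: Elongation = (22 / 385) * 100
Step 3: Elongation = 0.057143 * 100 = 5.7143% ≈ 5.7%

5.7%


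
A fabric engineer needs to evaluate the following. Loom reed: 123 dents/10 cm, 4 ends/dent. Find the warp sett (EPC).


Formula: EPC = (dents per 10 cm * ends per dent) / 10
Step 1: Total ends per 10 cm = 123 * 4 = 492
Step 2: EPC = 492 / 10 = 49.2 ends/cm

49.2 ends/cm


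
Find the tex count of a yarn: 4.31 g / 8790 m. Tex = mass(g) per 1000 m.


Formula: Tex = (mass_g / length_m) * 1000
Substituting: Tex = (4.31 / 8790) * 1000
Intermediate: 4.31 / 8790 = 0.00049033 g/m
Tex = 0.00049033 * 1000 = 0.49 tex

0.49 tex


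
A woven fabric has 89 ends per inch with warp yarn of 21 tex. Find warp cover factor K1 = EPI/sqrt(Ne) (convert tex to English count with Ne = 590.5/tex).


Formula: K1 = EPI / sqrt(Ne), with Ne = 590.5 / tex_warp
Step 1: Ne = 590.5 / 21 = 28.119
Step 2: sqrt(Ne) = sqrt(28.119) = 5.3027
Step 3: K1 = 89 / 5.3027 = 16.8

16.8


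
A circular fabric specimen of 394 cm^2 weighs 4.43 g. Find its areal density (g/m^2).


Formula: GSM = mass_g / area_m2
Step 1: Convert area: 394 cm^2 = 394 / 10000 = 0.0394 m^2
Step 2: GSM = 4.43 g / 0.0394 m^2 = 112.4 g/m^2

112.4 g/m^2


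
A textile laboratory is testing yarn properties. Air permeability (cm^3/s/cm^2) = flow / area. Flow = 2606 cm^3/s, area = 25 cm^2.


Formula: Air Permeability = Airflow / Test Area
AP = 2606 cm^3/s / 25 cm^2
AP = 104.2 cm^3/s/cm^2

104.2 cm^3/s/cm^2


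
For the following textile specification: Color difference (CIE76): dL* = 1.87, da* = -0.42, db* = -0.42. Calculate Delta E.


Formula: Delta E = sqrt(dL*^2 + da*^2 + db*^2)
Step 1: dL*^2 = 1.87^2 = 3.4969
Step 2: da*^2 = (-0.42)^2 = 0.1764
Step 3: db*^2 = (-0.42)^2 = 0.1764
Step 4: Sum = 3.4969 + 0.1764 + 0.1764 = 3.8497
Step 5: Delta E = sqrt(3.8497) = 1.96

1.96 Delta E


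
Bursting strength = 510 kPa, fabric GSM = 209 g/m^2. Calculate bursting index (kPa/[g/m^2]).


Formula: Bursting Index = Bursting Strength / Fabric GSM
BI = 510 kPa / 209 g/m^2
BI = 2.440 kPa/(g/m^2)

2.440 kPa/(g/m^2)


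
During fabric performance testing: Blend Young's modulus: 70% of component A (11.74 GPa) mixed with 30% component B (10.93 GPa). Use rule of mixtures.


Formula: Blend property = (fraction_A * property_A) + (fraction_B * property_B)
Step 1: Contribution A = 70/100 * 11.74 GPa = 8.218 GPa
Step 2: Contribution B = 30/100 * 10.93 GPa = 3.279 GPa
Step 3: Blend Young's modulus = 8.218 + 3.279 = 11.497 GPa

11.497 GPa


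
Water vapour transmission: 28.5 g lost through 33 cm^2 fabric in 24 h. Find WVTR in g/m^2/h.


Formula: WVTR = mass_loss / (area * time)
Step 1: Convert area: 33 cm^2 = 0.0033 m^2
Step 2: WVTR = 28.5 g / (0.0033 m^2 * 24 h)
Step 3: WVTR = 28.5 / 0.0792 = 359.8 g/m^2/h

359.8 g/m^2/h


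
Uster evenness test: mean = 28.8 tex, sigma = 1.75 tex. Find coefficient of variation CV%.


Formula: CV% = (standard deviation / mean) * 100
Step 1: Ratio = 1.75 / 28.8 = 0.060764
Step 2: CV% = 0.060764 * 100 = 6.0764% ≈ 6.1%

6.1%


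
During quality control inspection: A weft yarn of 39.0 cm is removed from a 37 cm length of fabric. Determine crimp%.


Formula: Crimp% = ((L_yarn - L_fabric) / L_fabric) * 100
Step 1: Extension = 39.0 - 37 = 2.0 cm
Step 2: Crimp% = (2.0 / 37) * 100
Step 3: Crimp% = 0.054054 * 100 = 5.4054% ≈ 5.4%

5.4%


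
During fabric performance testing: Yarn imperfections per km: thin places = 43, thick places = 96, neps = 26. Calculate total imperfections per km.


Formula: Total = thin places + thick places + neps
Total = 43 + 96 + 26
Total = 165 imperfections/km

165 imperfections/km


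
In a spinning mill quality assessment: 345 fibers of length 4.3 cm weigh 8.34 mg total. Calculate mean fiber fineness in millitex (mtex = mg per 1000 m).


Formula: fineness (mtex) = mass (mg) / total length (km) = (mass_mg / total_length_m) * 1000
Step 1: Convert fiber length: 4.3 cm = 0.043 m
Step 2: Total fiber length = 345 * 0.043 = 14.835 m
Step 3: Linear density = 8.34 mg / 14.835 m = 0.5622 mg/m
Step 4: fineness = 0.5622 * 1000 = 562.2 mtex

562.2 mtex


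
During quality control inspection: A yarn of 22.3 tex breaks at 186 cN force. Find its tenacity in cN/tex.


Formula: Tenacity = Breaking force / Linear density
Tenacity = 186 cN / 22.3 tex
Tenacity = 8.34 cN/tex

8.34 cN/tex


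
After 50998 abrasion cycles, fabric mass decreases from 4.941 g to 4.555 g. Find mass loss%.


Formula: Mass loss% = ((m_before - m_after) / m_before) * 100
Step 1: Mass loss = 4.941 - 4.555 = 0.386 g
Step 2: Ratio = 0.386 / 4.941 = 0.0781218
Step 3: Mass loss% = 0.0781218 * 100 = 7.81218% ≈ 7.81%

7.81%


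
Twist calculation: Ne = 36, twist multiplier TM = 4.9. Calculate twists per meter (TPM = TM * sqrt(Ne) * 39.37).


Formula: TPM = TM * sqrt(Ne) * 39.37
Step 1: sqrt(Ne) = sqrt(36) = 6
Step 2: TM * sqrt(Ne) = 4.9 * 6 = 29.4
Step 3: TPM = 29.4 * 39.37 = 1157 twists/m

1157 twists/m


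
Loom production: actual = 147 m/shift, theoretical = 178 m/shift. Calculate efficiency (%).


Formula: Efficiency% = (Actual output / Theoretical output) * 100
Efficiency% = (147 / 178) * 100
Efficiency% = 0.825843 * 100 = 82.5843% ≈ 82.6%

82.6%


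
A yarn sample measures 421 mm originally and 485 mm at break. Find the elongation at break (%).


Formula: Elongation (%) = ((L_break - L0) / L0) * 100
Step 1: Extension = 485 - 421 = 64 mm
Step 2: Elongation = (64 / 421) * 100
Step 3: Elongation = 0.152019 * 100 = 15.2019% ≈ 15.2%

15.2%


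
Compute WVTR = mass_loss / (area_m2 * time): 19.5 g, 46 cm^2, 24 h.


Formula: WVTR = mass_loss / (area * time)
Step 1: Convert area: 46 cm^2 = 0.0046 m^2
Step 2: WVTR = 19.5 g / (0.0046 m^2 * 24 h)
Step 3: WVTR = 19.5 / 0.1104 = 176.6 g/m^2/h

176.6 g/m^2/h


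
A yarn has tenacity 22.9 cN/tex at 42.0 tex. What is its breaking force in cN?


Formula: Breaking force = Tenacity * Linear density
F = 22.9 cN/tex * 42.0 tex
F = 961.80 cN

961.80 cN


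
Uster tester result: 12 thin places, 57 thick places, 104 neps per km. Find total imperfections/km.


Formula: Total = thin places + thick places + neps
Total = 12 + 57 + 104
Total = 173 imperfections/km

173 imperfections/km


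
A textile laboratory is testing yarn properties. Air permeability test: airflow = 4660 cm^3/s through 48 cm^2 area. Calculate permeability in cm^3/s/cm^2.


Formula: Air Permeability = Airflow / Test Area
AP = 4660 cm^3/s / 48 cm^2
AP = 97.1 cm^3/s/cm^2

97.1 cm^3/s/cm^2


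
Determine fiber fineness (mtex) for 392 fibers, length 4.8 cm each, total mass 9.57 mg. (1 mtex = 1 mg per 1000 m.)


Formula: fineness (mtex) = mass (mg) / total length (km) = (mass_mg / total_length_m) * 1000
Step 1: Convert fiber length: 4.8 cm = 0.048 m
Step 2: Total fiber length = 392 * 0.048 = 18.816 m
Step 3: Linear density = 9.57 mg / 18.816 m = 0.5086 mg/m
Step 4: fineness = 0.5086 * 1000 = 508.6 mtex

508.6 mtex


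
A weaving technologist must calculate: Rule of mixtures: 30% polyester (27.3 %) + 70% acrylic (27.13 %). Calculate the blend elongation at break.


Formula: Blend property = (fraction_A * property_A) + (fraction_B * property_B)
Step 1: Contribution A = 30/100 * 27.3 % = 8.19 %
Step 2: Contribution B = 70/100 * 27.13 % = 18.991 %
Step 3: Blend elongation at break = 8.19 + 18.991 = 27.181 %

27.181 %


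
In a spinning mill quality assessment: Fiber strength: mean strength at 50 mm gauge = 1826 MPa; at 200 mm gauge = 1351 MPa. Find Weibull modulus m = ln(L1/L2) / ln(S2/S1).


Formula: m = ln(L1/L2) / ln(S2/S1)
Step 1: ln(L1/L2) = ln(50/200) = -1.38629
Step 2: S2/S1 = 1351/1826 = 0.73987
Step 3: ln(S2/S1) = ln(0.73987) = -0.30128
Step 4: m = -1.38629 / -0.30128 = 4.60

4.60 (Weibull m)


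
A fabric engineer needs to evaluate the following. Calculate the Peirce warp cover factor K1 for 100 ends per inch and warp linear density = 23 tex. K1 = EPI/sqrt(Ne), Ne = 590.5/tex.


Formula: K1 = EPI / sqrt(Ne), with Ne = 590.5 / tex_warp
Step 1: Ne = 590.5 / 23 = 25.674
Step 2: sqrt(Ne) = sqrt(25.674) = 5.067
Step 3: K1 = 100 / 5.067 = 19.7

19.7


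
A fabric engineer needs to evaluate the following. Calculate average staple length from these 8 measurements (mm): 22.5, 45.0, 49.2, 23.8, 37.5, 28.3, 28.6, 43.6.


Formula: Mean = sum of lengths / count
Sum = 22.5 + 45.0 + 49.2 + 23.8 + 37.5 + 28.3 + 28.6 + 43.6
Sum = 278.5 mm
Mean = 278.5 / 8 = 34.81 mm

34.81 mm


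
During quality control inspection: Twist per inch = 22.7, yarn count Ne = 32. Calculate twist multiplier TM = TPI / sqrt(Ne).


Formula: TM = TPI / sqrt(Ne)
Step 1: sqrt(Ne) = sqrt(32) = 5.6569
Step 2: TM = 22.7 / 5.6569 = 4.01

4.01 TM


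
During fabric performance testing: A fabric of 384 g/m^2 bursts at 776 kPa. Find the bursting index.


Formula: Bursting Index = Bursting Strength / Fabric GSM
BI = 776 kPa / 384 g/m^2
BI = 2.021 kPa/(g/m^2)

2.021 kPa/(g/m^2)


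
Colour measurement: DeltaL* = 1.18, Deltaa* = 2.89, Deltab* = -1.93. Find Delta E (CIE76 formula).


Formula: Delta E = sqrt(dL*^2 + da*^2 + db*^2)
Step 1: dL*^2 = 1.18^2 = 1.3924
Step 2: da*^2 = 2.89^2 = 8.3521
Step 3: db*^2 = (-1.93)^2 = 3.7249
Step 4: Sum = 1.3924 + 8.3521 + 3.7249 = 13.4694
Step 5: Delta E = sqrt(13.4694) = 3.67

3.67 Delta E


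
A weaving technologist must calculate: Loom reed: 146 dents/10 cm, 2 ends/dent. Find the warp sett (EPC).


Formula: EPC = (dents per 10 cm * ends per dent) / 10
Step 1: Total ends per 10 cm = 146 * 2 = 292
Step 2: EPC = 292 / 10 = 29.2 ends/cm

29.2 ends/cm


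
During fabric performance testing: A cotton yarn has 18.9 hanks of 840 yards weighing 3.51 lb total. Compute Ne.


Formula: Ne = hanks / mass_lb
Substituting: Ne = 18.9 / 3.51
Ne = 5.4

5.4 Ne


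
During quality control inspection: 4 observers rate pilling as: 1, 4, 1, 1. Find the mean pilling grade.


Formula: Mean = sum / count
Sum = 1 + 4 + 1 + 1 = 7
Mean = 7 / 4 = 1.8

1.8


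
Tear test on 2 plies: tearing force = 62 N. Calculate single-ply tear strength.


Formula: Per-ply strength = Total force / Number of plies
Per-ply = 62 N / 2
Per-ply = 31 N

31 N


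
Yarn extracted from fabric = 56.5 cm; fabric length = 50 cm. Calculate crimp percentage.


Formula: Crimp% = ((L_yarn - L_fabric) / L_fabric) * 100
Step 1: Extension = 56.5 - 50 = 6.5 cm
Step 2: Crimp% = (6.5 / 50) * 100
Step 3: Crimp% = 0.13 * 100 = 13.0%

13.0%


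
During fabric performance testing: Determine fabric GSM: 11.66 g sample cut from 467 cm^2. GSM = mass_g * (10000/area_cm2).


Formula: GSM = mass_g / area_m2
Step 1: Convert area: 467 cm^2 = 467 / 10000 = 0.0467 m^2
Step 2: GSM = 11.66 g / 0.0467 m^2 = 249.7 g/m^2

249.7 g/m^2


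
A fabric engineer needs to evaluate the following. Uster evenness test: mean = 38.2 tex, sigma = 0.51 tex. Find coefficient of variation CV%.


Formula: CV% = (standard deviation / mean) * 100
Step 1: Ratio = 0.51 / 38.2 = 0.013351
Step 2: CV% = 0.013351 * 100 = 1.3351% ≈ 1.3%

1.3%


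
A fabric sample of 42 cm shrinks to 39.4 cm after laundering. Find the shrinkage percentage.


Formula: Shrinkage% = ((L_before - L_after) / L_before) * 100
Step 1: Shrinkage = 42 - 39.4 = 2.6 cm
Step 2: Shrinkage% = (2.6 / 42) * 100
Step 3: Shrinkage% = 0.061905 * 100 = 6.1905% ≈ 6.2%

6.2%


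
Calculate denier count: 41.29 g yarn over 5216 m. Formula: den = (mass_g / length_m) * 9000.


Formula: den = (mass_g / length_m) * 9000
Substituting: den = (41.29 / 5216) * 9000
Intermediate: 41.29 / 5216 = 0.00791603 g/m
den = 0.00791603 * 9000 = 71.2 denier

71.2 denier


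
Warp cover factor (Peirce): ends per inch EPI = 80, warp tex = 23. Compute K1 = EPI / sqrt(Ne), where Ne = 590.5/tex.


Formula: K1 = EPI / sqrt(Ne), with Ne = 590.5 / tex_warp
Step 1: Ne = 590.5 / 23 = 25.674
Step 2: sqrt(Ne) = sqrt(25.674) = 5.067
Step 3: K1 = 80 / 5.067 = 15.8

15.8


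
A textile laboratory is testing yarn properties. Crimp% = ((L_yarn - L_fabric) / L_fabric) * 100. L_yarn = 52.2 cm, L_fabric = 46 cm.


Formula: Crimp% = ((L_yarn - L_fabric) / L_fabric) * 100
Step 1: Extension = 52.2 - 46 = 6.2 cm
Step 2: Crimp% = (6.2 / 46) * 100
Step 3: Crimp% = 0.134783 * 100 = 13.4783% ≈ 13.5%

13.5%


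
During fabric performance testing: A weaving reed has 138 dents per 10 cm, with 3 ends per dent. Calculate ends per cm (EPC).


Formula: EPC = (dents per 10 cm * ends per dent) / 10
Step 1: Total ends per 10 cm = 138 * 3 = 414
Step 2: EPC = 414 / 10 = 41.4 ends/cm

41.4 ends/cm


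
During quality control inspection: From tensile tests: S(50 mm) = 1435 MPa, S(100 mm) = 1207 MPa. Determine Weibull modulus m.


Formula: m = ln(L1/L2) / ln(S2/S1)
Step 1: ln(L1/L2) = ln(50/100) = -0.69315
Step 2: S2/S1 = 1207/1435 = 0.84111
Step 3: ln(S2/S1) = ln(0.84111) = -0.17303
Step 4: m = -0.69315 / -0.17303 = 4.01

4.01 (Weibull m)


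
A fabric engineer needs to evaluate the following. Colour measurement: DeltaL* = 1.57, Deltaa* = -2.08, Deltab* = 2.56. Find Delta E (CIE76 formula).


Formula: Delta E = sqrt(dL*^2 + da*^2 + db*^2)
Step 1: dL*^2 = 1.57^2 = 2.4649
Step 2: da*^2 = (-2.08)^2 = 4.3264
Step 3: db*^2 = 2.56^2 = 6.5536
Step 4: Sum = 2.4649 + 4.3264 + 6.5536 = 13.3449
Step 5: Delta E = sqrt(13.3449) = 3.65

3.65 Delta E


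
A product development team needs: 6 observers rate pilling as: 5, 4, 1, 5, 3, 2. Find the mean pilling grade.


Formula: Mean = sum / count
Sum = 5 + 4 + 1 + 5 + 3 + 2 = 20
Mean = 20 / 6 = 3.3

3.3


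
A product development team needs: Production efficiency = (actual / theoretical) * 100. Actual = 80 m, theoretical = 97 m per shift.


Formula: Efficiency% = (Actual output / Theoretical output) * 100
Efficiency% = (80 / 97) * 100
Efficiency% = 0.824742 * 100 = 82.4742% ≈ 82.5%

82.5%


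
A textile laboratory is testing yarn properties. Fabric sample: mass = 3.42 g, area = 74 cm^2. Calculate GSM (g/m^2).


Formula: GSM = mass_g / area_m2
Step 1: Convert area: 74 cm^2 = 74 / 10000 = 0.0074 m^2
Step 2: GSM = 3.42 g / 0.0074 m^2 = 462.2 g/m^2

462.2 g/m^2


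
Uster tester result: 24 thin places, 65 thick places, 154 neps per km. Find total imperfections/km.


Formula: Total = thin places + thick places + neps
Total = 24 + 65 + 154
Total = 243 imperfections/km

243 imperfections/km


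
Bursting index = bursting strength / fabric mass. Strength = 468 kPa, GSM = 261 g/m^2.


Formula: Bursting Index = Bursting Strength / Fabric GSM
BI = 468 kPa / 261 g/m^2
BI = 1.793 kPa/(g/m^2)

1.793 kPa/(g/m^2)


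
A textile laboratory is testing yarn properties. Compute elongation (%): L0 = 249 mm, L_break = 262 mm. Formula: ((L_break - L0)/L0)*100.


Formula: Elongation (%) = ((L_break - L0) / L0) * 100
Step 1: Extension = 262 - 249 = 13 mm
Step 2: Elongation = (13 / 249) * 100
Step 3: Elongation = 0.052209 * 100 = 5.2209% ≈ 5.2%

5.2%


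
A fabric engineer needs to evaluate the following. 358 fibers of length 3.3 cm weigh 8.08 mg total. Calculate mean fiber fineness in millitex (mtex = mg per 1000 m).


Formula: fineness (mtex) = mass (mg) / total length (km) = (mass_mg / total_length_m) * 1000
Step 1: Convert fiber length: 3.3 cm = 0.033 m
Step 2: Total fiber length = 358 * 0.033 = 11.814 m
Step 3: Linear density = 8.08 mg / 11.814 m = 0.6839 mg/m
Step 4: fineness = 0.6839 * 1000 = 683.9 mtex

683.9 mtex


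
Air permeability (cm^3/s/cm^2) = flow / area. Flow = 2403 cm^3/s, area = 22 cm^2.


Formula: Air Permeability = Airflow / Test Area
AP = 2403 cm^3/s / 22 cm^2
AP = 109.2 cm^3/s/cm^2

109.2 cm^3/s/cm^2


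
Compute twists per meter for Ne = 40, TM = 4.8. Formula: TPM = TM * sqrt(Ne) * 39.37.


Formula: TPM = TM * sqrt(Ne) * 39.37
Step 1: sqrt(Ne) = sqrt(40) = 6.3246
Step 2: TM * sqrt(Ne) = 4.8 * 6.3246 = 30.3581
Step 3: TPM = 30.3581 * 39.37 = 1195 twists/m

1195 twists/m


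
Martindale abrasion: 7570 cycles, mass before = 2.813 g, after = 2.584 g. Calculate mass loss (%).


Formula: Mass loss% = ((m_before - m_after) / m_before) * 100
Step 1: Mass loss = 2.813 - 2.584 = 0.229 g
Step 2: Ratio = 0.229 / 2.813 = 0.0814077
Step 3: Mass loss% = 0.0814077 * 100 = 8.14077% ≈ 8.14%

8.14%


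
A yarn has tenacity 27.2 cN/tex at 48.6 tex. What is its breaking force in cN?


Formula: Breaking force = Tenacity * Linear density
F = 27.2 cN/tex * 48.6 tex
F = 1321.92 cN

1321.92 cN


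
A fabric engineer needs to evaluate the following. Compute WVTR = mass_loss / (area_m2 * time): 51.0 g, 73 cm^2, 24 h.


Formula: WVTR = mass_loss / (area * time)
Step 1: Convert area: 73 cm^2 = 0.0073 m^2
Step 2: WVTR = 51.0 g / (0.0073 m^2 * 24 h)
Step 3: WVTR = 51.0 / 0.1752 = 291.1 g/m^2/h

291.1 g/m^2/h


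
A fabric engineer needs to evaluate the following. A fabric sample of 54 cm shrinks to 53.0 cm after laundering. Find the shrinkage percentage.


Formula: Shrinkage% = ((L_before - L_after) / L_before) * 100
Step 1: Shrinkage = 54 - 53.0 = 1.0 cm
Step 2: Shrinkage% = (1.0 / 54) * 100
Step 3: Shrinkage% = 0.018519 * 100 = 1.8519% ≈ 1.9%

1.9%


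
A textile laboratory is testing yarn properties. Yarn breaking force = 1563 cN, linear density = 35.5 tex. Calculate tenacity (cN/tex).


Formula: Tenacity = Breaking force / Linear density
Tenacity = 1563 cN / 35.5 tex
Tenacity = 44.03 cN/tex

44.03 cN/tex


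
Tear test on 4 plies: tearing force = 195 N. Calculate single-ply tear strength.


Formula: Per-ply strength = Total force / Number of plies
Per-ply = 195 N / 4
Per-ply = 48.75 N

48.75 N


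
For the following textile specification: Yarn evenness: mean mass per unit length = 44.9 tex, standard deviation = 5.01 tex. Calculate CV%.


Formula: CV% = (standard deviation / mean) * 100
Step 1: Ratio = 5.01 / 44.9 = 0.111581
Step 2: CV% = 0.111581 * 100 = 11.1581% ≈ 11.2%

11.2%


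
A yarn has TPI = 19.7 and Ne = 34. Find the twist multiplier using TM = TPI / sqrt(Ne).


Formula: TM = TPI / sqrt(Ne)
Step 1: sqrt(Ne) = sqrt(34) = 5.831
Step 2: TM = 19.7 / 5.831 = 3.38

3.38 TM


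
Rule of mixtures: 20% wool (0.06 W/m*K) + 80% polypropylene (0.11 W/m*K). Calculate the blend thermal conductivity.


Formula: Blend property = (fraction_A * property_A) + (fraction_B * property_B)
Step 1: Contribution A = 20/100 * 0.06 W/m*K = 0.012 W/m*K
Step 2: Contribution B = 80/100 * 0.11 W/m*K = 0.088 W/m*K
Step 3: Blend thermal conductivity = 0.012 + 0.088 = 0.1 W/m*K

0.1 W/m*K


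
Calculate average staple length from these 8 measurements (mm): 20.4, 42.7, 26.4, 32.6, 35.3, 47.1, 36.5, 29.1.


Formula: Mean = sum of lengths / count
Sum = 20.4 + 42.7 + 26.4 + 32.6 + 35.3 + 47.1 + 36.5 + 29.1
Sum = 270.1 mm
Mean = 270.1 / 8 = 33.76 mm

33.76 mm


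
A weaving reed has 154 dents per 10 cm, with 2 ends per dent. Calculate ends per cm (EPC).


Formula: EPC = (dents per 10 cm * ends per dent) / 10
Step 1: Total ends per 10 cm = 154 * 2 = 308
Step 2: EPC = 308 / 10 = 30.8 ends/cm

30.8 ends/cm


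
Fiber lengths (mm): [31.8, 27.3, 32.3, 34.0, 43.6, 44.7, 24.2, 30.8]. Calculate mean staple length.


Formula: Mean = sum of lengths / count
Sum = 31.8 + 27.3 + 32.3 + 34.0 + 43.6 + 44.7 + 24.2 + 30.8
Sum = 268.7 mm
Mean = 268.7 / 8 = 33.59 mm

33.59 mm


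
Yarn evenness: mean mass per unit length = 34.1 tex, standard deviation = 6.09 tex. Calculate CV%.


Formula: CV% = (standard deviation / mean) * 100
Step 1: Ratio = 6.09 / 34.1 = 0.178592
Step 2: CV% = 0.178592 * 100 = 17.8592% ≈ 17.9%

17.9%


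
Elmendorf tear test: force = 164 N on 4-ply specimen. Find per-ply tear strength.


Formula: Per-ply strength = Total force / Number of plies
Per-ply = 164 N / 4
Per-ply = 41 N

41 N


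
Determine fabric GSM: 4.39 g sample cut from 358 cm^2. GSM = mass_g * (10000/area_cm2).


Formula: GSM = mass_g / area_m2
Step 1: Convert area: 358 cm^2 = 358 / 10000 = 0.0358 m^2
Step 2: GSM = 4.39 g / 0.0358 m^2 = 122.6 g/m^2

122.6 g/m^2


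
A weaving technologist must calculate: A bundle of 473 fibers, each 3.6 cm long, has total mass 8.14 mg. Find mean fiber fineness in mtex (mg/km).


Formula: fineness (mtex) = mass (mg) / total length (km) = (mass_mg / total_length_m) * 1000
Step 1: Convert fiber length: 3.6 cm = 0.036 m
Step 2: Total fiber length = 473 * 0.036 = 17.028 m
Step 3: Linear density = 8.14 mg / 17.028 m = 0.4780 mg/m
Step 4: fineness = 0.4780 * 1000 = 478.0 mtex

478.0 mtex


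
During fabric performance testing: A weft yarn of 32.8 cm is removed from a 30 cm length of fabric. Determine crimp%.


Formula: Crimp% = ((L_yarn - L_fabric) / L_fabric) * 100
Step 1: Extension = 32.8 - 30 = 2.8 cm
Step 2: Crimp% = (2.8 / 30) * 100
Step 3: Crimp% = 0.093333 * 100 = 9.3333% ≈ 9.3%

9.3%


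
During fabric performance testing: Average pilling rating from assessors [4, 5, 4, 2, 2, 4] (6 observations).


Formula: Mean = sum / count
Sum = 4 + 5 + 4 + 2 + 2 + 4 = 21
Mean = 21 / 6 = 3.5

3.5


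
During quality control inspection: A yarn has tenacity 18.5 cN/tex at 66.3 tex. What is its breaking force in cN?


Formula: Breaking force = Tenacity * Linear density
F = 18.5 cN/tex * 66.3 tex
F = 1226.55 cN

1226.55 cN


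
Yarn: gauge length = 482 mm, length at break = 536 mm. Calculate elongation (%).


Formula: Elongation (%) = ((L_break - L0) / L0) * 100
Step 1: Extension = 536 - 482 = 54 mm
Step 2: Elongation = (54 / 482) * 100
Step 3: Elongation = 0.112033 * 100 = 11.2033% ≈ 11.2%

11.2%


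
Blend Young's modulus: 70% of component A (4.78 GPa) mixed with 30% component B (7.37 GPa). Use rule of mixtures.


Formula: Blend property = (fraction_A * property_A) + (fraction_B * property_B)
Step 1: Contribution A = 70/100 * 4.78 GPa = 3.346 GPa
Step 2: Contribution B = 30/100 * 7.37 GPa = 2.211 GPa
Step 3: Blend Young's modulus = 3.346 + 2.211 = 5.557 GPa

5.557 GPa


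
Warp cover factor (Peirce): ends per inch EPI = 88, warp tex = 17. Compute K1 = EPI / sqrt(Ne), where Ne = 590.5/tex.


Formula: K1 = EPI / sqrt(Ne), with Ne = 590.5 / tex_warp
Step 1: Ne = 590.5 / 17 = 34.735
Step 2: sqrt(Ne) = sqrt(34.735) = 5.8936
Step 3: K1 = 88 / 5.8936 = 14.9

14.9


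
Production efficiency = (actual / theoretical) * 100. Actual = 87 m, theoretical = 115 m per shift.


Formula: Efficiency% = (Actual output / Theoretical output) * 100
Efficiency% = (87 / 115) * 100
Efficiency% = 0.756522 * 100 = 75.6522% ≈ 75.7%

75.7%


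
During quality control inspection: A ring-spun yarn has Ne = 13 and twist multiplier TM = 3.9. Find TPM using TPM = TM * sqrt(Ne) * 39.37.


Formula: TPM = TM * sqrt(Ne) * 39.37
Step 1: sqrt(Ne) = sqrt(13) = 3.6056
Step 2: TM * sqrt(Ne) = 3.9 * 3.6056 = 14.0618
Step 3: TPM = 14.0618 * 39.37 = 554 twists/m

554 twists/m


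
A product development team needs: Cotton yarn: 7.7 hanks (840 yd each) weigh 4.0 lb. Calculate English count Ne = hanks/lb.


Formula: Ne = hanks / mass_lb
Substituting: Ne = 7.7 / 4.0
Ne = 1.9

1.9 Ne


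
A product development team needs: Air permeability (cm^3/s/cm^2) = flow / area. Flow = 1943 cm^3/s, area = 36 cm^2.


Formula: Air Permeability = Airflow / Test Area
AP = 1943 cm^3/s / 36 cm^2
AP = 54.0 cm^3/s/cm^2

54.0 cm^3/s/cm^2


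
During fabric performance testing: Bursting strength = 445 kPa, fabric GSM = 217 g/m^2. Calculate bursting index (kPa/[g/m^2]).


Formula: Bursting Index = Bursting Strength / Fabric GSM
BI = 445 kPa / 217 g/m^2
BI = 2.051 kPa/(g/m^2)

2.051 kPa/(g/m^2)


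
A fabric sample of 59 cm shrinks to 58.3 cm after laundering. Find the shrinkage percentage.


Formula: Shrinkage% = ((L_before - L_after) / L_before) * 100
Step 1: Shrinkage = 59 - 58.3 = 0.7 cm
Step 2: Shrinkage% = (0.7 / 59) * 100
Step 3: Shrinkage% = 0.011864 * 100 = 1.1864% ≈ 1.2%

1.2%


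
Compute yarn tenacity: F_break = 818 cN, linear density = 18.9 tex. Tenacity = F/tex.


Formula: Tenacity = Breaking force / Linear density
Tenacity = 818 cN / 18.9 tex
Tenacity = 43.28 cN/tex

43.28 cN/tex


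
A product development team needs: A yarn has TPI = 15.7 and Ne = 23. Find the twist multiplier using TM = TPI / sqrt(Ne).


Formula: TM = TPI / sqrt(Ne)
Step 1: sqrt(Ne) = sqrt(23) = 4.7958
Step 2: TM = 15.7 / 4.7958 = 3.27

3.27 TM


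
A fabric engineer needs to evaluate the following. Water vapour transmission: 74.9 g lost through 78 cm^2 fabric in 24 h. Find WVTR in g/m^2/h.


Formula: WVTR = mass_loss / (area * time)
Step 1: Convert area: 78 cm^2 = 0.0078 m^2
Step 2: WVTR = 74.9 g / (0.0078 m^2 * 24 h)
Step 3: WVTR = 74.9 / 0.1872 = 400.1 g/m^2/h

400.1 g/m^2/h


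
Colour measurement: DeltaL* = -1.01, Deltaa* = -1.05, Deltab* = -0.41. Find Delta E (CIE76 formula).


Formula: Delta E = sqrt(dL*^2 + da*^2 + db*^2)
Step 1: dL*^2 = (-1.01)^2 = 1.0201
Step 2: da*^2 = (-1.05)^2 = 1.1025
Step 3: db*^2 = (-0.41)^2 = 0.1681
Step 4: Sum = 1.0201 + 1.1025 + 0.1681 = 2.2907
Step 5: Delta E = sqrt(2.2907) = 1.51

1.51 Delta E


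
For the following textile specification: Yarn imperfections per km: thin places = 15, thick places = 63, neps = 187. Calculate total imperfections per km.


Formula: Total = thin places + thick places + neps
Total = 15 + 63 + 187
Total = 265 imperfections/km

265 imperfections/km


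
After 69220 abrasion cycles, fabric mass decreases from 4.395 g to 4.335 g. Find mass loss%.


Formula: Mass loss% = ((m_before - m_after) / m_before) * 100
Step 1: Mass loss = 4.395 - 4.335 = 0.06 g
Step 2: Ratio = 0.06 / 4.395 = 0.0136519
Step 3: Mass loss% = 0.0136519 * 100 = 1.36519% ≈ 1.37%

1.37%


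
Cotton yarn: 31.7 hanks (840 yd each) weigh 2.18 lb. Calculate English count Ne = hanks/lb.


Formula: Ne = hanks / mass_lb
Substituting: Ne = 31.7 / 2.18
Ne = 14.5

14.5 Ne


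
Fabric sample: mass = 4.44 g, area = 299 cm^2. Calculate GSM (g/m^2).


Formula: GSM = mass_g / area_m2
Step 1: Convert area: 299 cm^2 = 299 / 10000 = 0.0299 m^2
Step 2: GSM = 4.44 g / 0.0299 m^2 = 148.5 g/m^2

148.5 g/m^2


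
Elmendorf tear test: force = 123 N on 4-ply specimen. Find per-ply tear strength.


Formula: Per-ply strength = Total force / Number of plies
Per-ply = 123 N / 4
Per-ply = 30.75 N

30.75 N


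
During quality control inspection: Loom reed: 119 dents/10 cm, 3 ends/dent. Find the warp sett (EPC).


Formula: EPC = (dents per 10 cm * ends per dent) / 10
Step 1: Total ends per 10 cm = 119 * 3 = 357
Step 2: EPC = 357 / 10 = 35.7 ends/cm

35.7 ends/cm


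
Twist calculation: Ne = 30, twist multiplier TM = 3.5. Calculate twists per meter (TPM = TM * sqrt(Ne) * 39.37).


Formula: TPM = TM * sqrt(Ne) * 39.37
Step 1: sqrt(Ne) = sqrt(30) = 5.4772
Step 2: TM * sqrt(Ne) = 3.5 * 5.4772 = 19.1702
Step 3: TPM = 19.1702 * 39.37 = 755 twists/m

755 twists/m


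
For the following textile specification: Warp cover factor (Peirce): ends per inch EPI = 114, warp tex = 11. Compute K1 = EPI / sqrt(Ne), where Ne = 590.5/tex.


Formula: K1 = EPI / sqrt(Ne), with Ne = 590.5 / tex_warp
Step 1: Ne = 590.5 / 11 = 53.682
Step 2: sqrt(Ne) = sqrt(53.682) = 7.3268
Step 3: K1 = 114 / 7.3268 = 15.6

15.6


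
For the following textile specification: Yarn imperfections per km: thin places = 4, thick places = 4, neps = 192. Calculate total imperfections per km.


Formula: Total = thin places + thick places + neps
Total = 4 + 4 + 192
Total = 200 imperfections/km

200 imperfections/km
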